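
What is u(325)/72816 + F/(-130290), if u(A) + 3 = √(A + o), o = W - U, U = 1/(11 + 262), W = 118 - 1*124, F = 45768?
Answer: -185168531/527066480 + √23774478/19878768 ≈ -0.35107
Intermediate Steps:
W = -6 (W = 118 - 124 = -6)
U = 1/273 ≈ 0.0036630
o = -1639/273 (o = -6 - 1*1/273 = -6 - 1/273 = -1639/273 ≈ -6.0037)
u(A) = -3 + √(-1639/273 + A) (u(A) = -3 + √(A - 1639/273) = -3 + √(-1639/273 + A))
u(325)/72816 + F/(-130290) = (-3 + √(-447447 + 74529*325)/273)/72816 + 45768/(-130290) = (-3 + √(-447447 + 24221925)/273)*(1/72816) + 45768*(-1/130290) = (-3 + √23774478/273)*(1/72816) - 7628/21715 = (-1/24272 + √23774478/19878768) - 7628/21715 = -185168531/527066480 + √23774478/19878768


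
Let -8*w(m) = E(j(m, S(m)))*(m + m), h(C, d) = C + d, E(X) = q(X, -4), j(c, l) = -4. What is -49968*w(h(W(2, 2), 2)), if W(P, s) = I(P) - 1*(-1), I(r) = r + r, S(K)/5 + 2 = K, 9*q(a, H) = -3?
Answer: -29148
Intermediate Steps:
q(a, H) = -1/3 (q(a, H) = (1/9)*(-3) = -1/3)
S(K) = -10 + 5*K
I(r) = 2*r
W(P, s) = 1 + 2*P (W(P, s) = 2*P - 1*(-1) = 2*P + 1 = 1 + 2*P)
E(X) = -1/3
w(m) = m/12 (w(m) = -(-1)*(m + m)/24 = -(-1)*2*m/24 = -(-1)*m/12 = m/12)
-49968*w(h(W(2, 2), 2)) = -4164*((1 + 2*2) + 2) = -4164*((1 + 4) + 2) = -4164*(5 + 2) = -4164*7 = -49968*7/12 = -29148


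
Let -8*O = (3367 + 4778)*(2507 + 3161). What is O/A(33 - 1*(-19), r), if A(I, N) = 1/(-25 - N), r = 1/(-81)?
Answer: 1297773620/9 ≈ 1.4420e+8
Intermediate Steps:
r = -1/81 ≈ -0.012346
O = -11541465/2 (O = -(3367 + 4778)*(2507 + 3161)/8 = -8145*5668/8 = -⅛*46165860 = -11541465/2 ≈ -5.7707e+6)
O/A(33 - 1*(-19), r) = -11541465/(2*((-1/(25 - 1/81)))) = -11541465/(2*((-1/2024/81))) = -11541465/(2*((-1*81/2024))) = -11541465/(2*(-81/2024)) = -11541465/2*(-2024/81) = 1297773620/9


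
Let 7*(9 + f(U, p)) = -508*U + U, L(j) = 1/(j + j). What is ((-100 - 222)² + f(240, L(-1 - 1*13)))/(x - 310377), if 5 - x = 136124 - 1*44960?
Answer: -604045/2810752 ≈ -0.21491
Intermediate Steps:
L(j) = 1/(2*j)
x = -91159 (x = 5 - (136124 - 1*44960) = 5 - (136124 - 44960) = 5 - 1*91164 = 5 - 91164 = -91159)
f(U, p) = -9 - 507*U/7 (f(U, p) = -9 + (-508*U + U)/7 = -9 + (-507*U)/7 = -9 - 507*U/7)
((-100 - 222)² + f(240, L(-1 - 1*13)))/(x - 310377) = ((-100 - 222)² + (-9 - 507/7*240))/(-91159 - 310377) = ((-322)² + (-9 - 121680/7))/(-401536) = (103684 - 121743/7)*(-1/401536) = (604045/7)*(-1/401536) = -604045/2810752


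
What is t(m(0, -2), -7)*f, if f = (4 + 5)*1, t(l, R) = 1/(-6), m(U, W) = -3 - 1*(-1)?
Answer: -3/2 ≈ -1.5000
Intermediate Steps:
m(U, W) = -2 (m(U, W) = -3 + 1 = -2)
t(l, R) = -⅙
f = 9 (f = 9*1 = 9)
t(m(0, -2), -7)*f = -⅙*9 = -3/2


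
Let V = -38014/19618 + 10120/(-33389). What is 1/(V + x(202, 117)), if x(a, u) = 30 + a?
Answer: 327512701/75249054829 ≈ 0.0043524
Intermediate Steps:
V = -733891803/327512701 (V = -38014*1/19618 + 10120*(-1/33389) = -19007/9809 - 10120/33389 = -733891803/327512701 ≈ -2.2408)
1/(V + x(202, 117)) = 1/(-733891803/327512701 + (30 + 202)) = 1/(-733891803/327512701 + 232) = 1/(75249054829/327512701) = 327512701/75249054829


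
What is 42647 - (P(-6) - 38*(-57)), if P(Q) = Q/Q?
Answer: 40480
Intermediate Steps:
P(Q) = 1
42647 - (P(-6) - 38*(-57)) = 42647 - (1 - 38*(-57)) = 42647 - (1 + 2166) = 42647 - 1*2167 = 42647 - 2167 = 40480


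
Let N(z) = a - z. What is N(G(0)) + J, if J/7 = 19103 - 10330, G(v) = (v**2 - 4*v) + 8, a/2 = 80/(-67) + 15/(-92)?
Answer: 189235681/3082 ≈ 61400.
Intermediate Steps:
a = -8365/3082 (a = 2*(80/(-67) + 15/(-92)) = 2*(80*(-1/67) + 15*(-1/92)) = 2*(-80/67 - 15/92) = 2*(-8365/6164) = -8365/3082 ≈ -2.7141)
G(v) = 8 + v**2 - 4*v
N(z) = -8365/3082 - z
J = 61411 (J = 7*(19103 - 10330) = 7*8773 = 61411)
N(G(0)) + J = (-8365/3082 - (8 + 0**2 - 4*0)) + 61411 = (-8365/3082 - (8 + 0 + 0)) + 61411 = (-8365/3082 - 1*8) + 61411 = (-8365/3082 - 8) + 61411 = -33021/3082 + 61411 = 189235681/3082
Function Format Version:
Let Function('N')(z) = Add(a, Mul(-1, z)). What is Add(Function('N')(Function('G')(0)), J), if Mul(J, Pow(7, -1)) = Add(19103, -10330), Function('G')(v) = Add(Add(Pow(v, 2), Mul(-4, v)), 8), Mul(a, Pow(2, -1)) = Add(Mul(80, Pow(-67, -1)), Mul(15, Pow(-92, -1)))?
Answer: Rational(189235681, 3082) ≈ 61400.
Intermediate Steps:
a = Rational(-8365, 3082) (a = Mul(2, Add(Mul(80, Pow(-67, -1)), Mul(15, Pow(-92, -1)))) = Mul(2, Add(Mul(80, Rational(-1, 67)), Mul(15, Rational(-1, 92)))) = Mul(2, Add(Rational(-80, 67), Rational(-15, 92))) = Mul(2, Rational(-8365, 6164)) = Rational(-8365, 3082) ≈ -2.7141)
Function('G')(v) = Add(8, Pow(v, 2), Mul(-4, v))
Function('N')(z) = Add(Rational(-8365, 3082), Mul(-1, z))
J = 61411 (J = Mul(7, Add(19103, -10330)) = Mul(7, 8773) = 61411)
Add(Function('N')(Function('G')(0)), J) = Add(Add(Rational(-8365, 3082), Mul(-1, Add(8, Pow(0, 2), Mul(-4, 0)))), 61411) = Add(Add(Rational(-8365, 3082), Mul(-1, Add(8, 0, 0))), 61411) = Add(Add(Rational(-8365, 3082), Mul(-1, 8)), 61411) = Add(Add(Rational(-8365, 3082), -8), 61411) = Add(Rational(-33021, 3082), 61411) = Rational(189235681, 3082)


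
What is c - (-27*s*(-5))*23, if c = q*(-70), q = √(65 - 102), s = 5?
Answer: -15525 - 70*I*√37 ≈ -15525.0 - 425.79*I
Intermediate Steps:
q = I*√37 (q = √(-37) = I*√37 ≈ 6.0828*I)
c = -70*I*√37 (c = (I*√37)*(-70) = -70*I*√37 ≈ -425.79*I)
c - (-27*s*(-5))*23 = -70*I*√37 - (-135*(-5))*23 = -70*I*√37 - (-27*(-25))*23 = -70*I*√37 - 675*23 = -70*I*√37 - 1*15525 = -70*I*√37 - 15525 = -15525 - 70*I*√37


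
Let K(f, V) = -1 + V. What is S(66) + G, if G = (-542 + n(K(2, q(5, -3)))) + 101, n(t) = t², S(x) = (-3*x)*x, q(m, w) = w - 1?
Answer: -13484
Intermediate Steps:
q(m, w) = -1 + w
S(x) = -3*x²
G = -416 (G = (-542 + (-1 + (-1 - 3))²) + 101 = (-542 + (-1 - 4)²) + 101 = (-542 + (-5)²) + 101 = (-542 + 25) + 101 = -517 + 101 = -416)
S(66) + G = -3*66² - 416 = -3*4356 - 416 = -13068 - 416 = -13484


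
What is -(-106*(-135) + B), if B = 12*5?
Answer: -14370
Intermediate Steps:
B = 60
-(-106*(-135) + B) = -(-106*(-135) + 60) = -(14310 + 60) = -1*14370 = -14370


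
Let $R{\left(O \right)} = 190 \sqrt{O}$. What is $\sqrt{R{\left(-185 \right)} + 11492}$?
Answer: $\sqrt{11492 + 190 i \sqrt{185}} \approx 107.87 + 11.979 i$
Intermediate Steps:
$\sqrt{R{\left(-185 \right)} + 11492} = \sqrt{190 \sqrt{-185} + 11492} = \sqrt{190 i \sqrt{185} + 11492} = \sqrt{11492 + 190 i \sqrt{185}}$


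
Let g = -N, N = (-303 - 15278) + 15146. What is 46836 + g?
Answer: 47271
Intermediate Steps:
N = -435 (N = -15581 + 15146 = -435)
g = 435 (g = -1*(-435) = 435)
46836 + g = 46836 + 435 = 47271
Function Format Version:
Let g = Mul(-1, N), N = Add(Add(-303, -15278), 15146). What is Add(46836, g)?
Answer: 47271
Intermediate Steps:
N = -435 (N = Add(-15581, 15146) = -435)
g = 435 (g = Mul(-1, -435) = 435)
Add(46836, g) = Add(46836, 435) = 47271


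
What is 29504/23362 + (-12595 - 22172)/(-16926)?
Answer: 218601893/65904202 ≈ 3.3170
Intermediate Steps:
29504/23362 + (-12595 - 22172)/(-16926) = 29504*(1/23362) - 34767*(-1/16926) = 14752/11681 + 11589/5642 = 218601893/65904202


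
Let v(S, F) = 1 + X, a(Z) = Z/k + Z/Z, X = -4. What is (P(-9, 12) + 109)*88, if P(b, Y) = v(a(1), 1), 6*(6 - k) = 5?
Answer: 9328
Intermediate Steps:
k = 31/6 (k = 6 - ⅙*5 = 6 - ⅚ = 31/6 ≈ 5.1667)
a(Z) = 1 + 6*Z/31 (a(Z) = Z/(31/6) + Z/Z = Z*(6/31) + 1 = 6*Z/31 + 1 = 1 + 6*Z/31)
v(S, F) = -3 (v(S, F) = 1 - 4 = -3)
P(b, Y) = -3
(P(-9, 12) + 109)*88 = (-3 + 109)*88 = 106*88 = 9328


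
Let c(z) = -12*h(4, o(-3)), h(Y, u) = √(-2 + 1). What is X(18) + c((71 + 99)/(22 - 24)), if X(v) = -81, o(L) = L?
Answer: -81 - 12*I ≈ -81.0 - 12.0*I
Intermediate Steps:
h(Y, u) = I (h(Y, u) = √(-1) = I)
c(z) = -12*I
X(18) + c((71 + 99)/(22 - 24)) = -81 - 12*I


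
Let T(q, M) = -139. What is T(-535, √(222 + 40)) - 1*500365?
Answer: -500504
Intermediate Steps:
T(-535, √(222 + 40)) - 1*500365 = -139 - 1*500365 = -139 - 500365 = -500504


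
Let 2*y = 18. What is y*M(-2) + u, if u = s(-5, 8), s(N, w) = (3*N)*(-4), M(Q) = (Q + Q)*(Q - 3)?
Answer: 240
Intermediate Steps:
y = 9 (y = (½)*18 = 9)
M(Q) = 2*Q*(-3 + Q) (M(Q) = (2*Q)*(-3 + Q) = 2*Q*(-3 + Q))
s(N, w) = -12*N
u = 60 (u = -12*(-5) = 60)
y*M(-2) + u = 9*(2*(-2)*(-3 - 2)) + 60 = 9*(2*(-2)*(-5)) + 60 = 9*20 + 60 = 180 + 60 = 240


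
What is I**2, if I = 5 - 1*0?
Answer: 25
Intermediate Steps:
I = 5 (I = 5 + 0 = 5)
I**2 = 5**2 = 25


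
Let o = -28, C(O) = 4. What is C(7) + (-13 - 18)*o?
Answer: 872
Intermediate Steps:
C(7) + (-13 - 18)*o = 4 + (-13 - 18)*(-28) = 4 - 31*(-28) = 4 + 868 = 872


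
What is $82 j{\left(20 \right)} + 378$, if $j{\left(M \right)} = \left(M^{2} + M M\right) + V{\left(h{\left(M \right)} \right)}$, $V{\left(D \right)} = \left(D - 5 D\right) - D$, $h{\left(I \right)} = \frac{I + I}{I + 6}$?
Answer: $\frac{849514}{13} \approx 65347.0$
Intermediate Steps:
$h{\left(I \right)} = \frac{2 I}{6 + I}$
$V{\left(D \right)} = - 5 D$ ($V{\left(D \right)} = - 4 D - D = - 5 D$)
$j{\left(M \right)} = 2 M^{2} - \frac{10 M}{6 + M}$ ($j{\left(M \right)} = \left(M^{2} + M M\right) - 5 \frac{2 M}{6 + M} = \left(M^{2} + M^{2}\right) - \frac{10 M}{6 + M} = 2 M^{2} - \frac{10 M}{6 + M}$)
$82 j{\left(20 \right)} + 378 = 82 \cdot 2 \cdot 20 \frac{1}{6 + 20} \left(-5 + 20 \left(6 + 20\right)\right) + 378 = 82 \cdot 2 \cdot 20 \cdot \frac{1}{26} \left(-5 + 20 \cdot 26\right) + 378 = 82 \cdot 2 \cdot 20 \cdot \frac{1}{26} \left(-5 + 520\right) + 378 = 82 \cdot 2 \cdot 20 \cdot \frac{1}{26} \cdot 515 + 378 = 82 \cdot \frac{10300}{13} + 378 = \frac{844600}{13} + 378 = \frac{849514}{13}$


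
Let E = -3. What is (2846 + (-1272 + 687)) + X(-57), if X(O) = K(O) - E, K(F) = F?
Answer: 2207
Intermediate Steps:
X(O) = 3 + O (X(O) = O - 1*(-3) = O + 3 = 3 + O)
(2846 + (-1272 + 687)) + X(-57) = (2846 + (-1272 + 687)) + (3 - 57) = (2846 - 585) - 54 = 2261 - 54 = 2207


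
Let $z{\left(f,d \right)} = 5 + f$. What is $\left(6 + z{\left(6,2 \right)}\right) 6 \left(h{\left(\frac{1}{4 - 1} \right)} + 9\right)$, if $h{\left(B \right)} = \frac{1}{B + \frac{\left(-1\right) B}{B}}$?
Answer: $765$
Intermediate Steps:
$h{\left(B \right)} = \frac{1}{-1 + B}$ ($h{\left(B \right)} = \frac{1}{B - 1} = \frac{1}{-1 + B}$)
$\left(6 + z{\left(6,2 \right)}\right) 6 \left(h{\left(\frac{1}{4 - 1} \right)} + 9\right) = \left(6 + \left(5 + 6\right)\right) 6 \left(\frac{1}{-1 + \frac{1}{4 - 1}} + 9\right) = \left(6 + 11\right) 6 \left(\frac{1}{-1 + \frac{1}{3}} + 9\right) = 17 \cdot 6 \left(\frac{1}{-1 + \frac{1}{3}} + 9\right) = 102 \left(\frac{1}{- \frac{2}{3}} + 9\right) = 102 \left(- \frac{3}{2} + 9\right) = 102 \cdot \frac{15}{2} = 765$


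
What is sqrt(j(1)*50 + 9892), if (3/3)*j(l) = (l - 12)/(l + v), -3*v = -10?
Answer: sqrt(1650298)/13 ≈ 98.818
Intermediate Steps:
v = 10/3 (v = -1/3*(-10) = 10/3 ≈ 3.3333)
j(l) = (-12 + l)/(10/3 + l) (j(l) = (l - 12)/(l + 10/3) = (-12 + l)/(10/3 + l))
sqrt(j(1)*50 + 9892) = sqrt((3*(-12 + 1)/(10 + 3*1))*50 + 9892) = sqrt((3*(-11)/(10 + 3))*50 + 9892) = sqrt((3*(-11)/13)*50 + 9892) = sqrt((3*(1/13)*(-11))*50 + 9892) = sqrt(-33/13*50 + 9892) = sqrt(-1650/13 + 9892) = sqrt(126946/13) = sqrt(1650298)/13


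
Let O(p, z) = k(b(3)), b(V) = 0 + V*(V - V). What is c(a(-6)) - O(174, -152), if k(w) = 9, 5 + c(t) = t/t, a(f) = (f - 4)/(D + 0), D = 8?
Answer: -13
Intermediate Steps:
a(f) = -1/2 + f/8 (a(f) = (f - 4)/(8 + 0) = (-4 + f)/8 = (-4 + f)*(1/8) = -1/2 + f/8)
b(V) = 0 (b(V) = 0 + V*0 = 0 + 0 = 0)
c(t) = -4 (c(t) = -5 + t/t = -5 + 1 = -4)
O(p, z) = 9
c(a(-6)) - O(174, -152) = -4 - 1*9 = -4 - 9 = -13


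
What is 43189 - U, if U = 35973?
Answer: 7216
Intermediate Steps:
43189 - U = 43189 - 1*35973 = 43189 - 35973 = 7216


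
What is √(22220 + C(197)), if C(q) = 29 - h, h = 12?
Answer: √22237 ≈ 149.12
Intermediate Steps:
C(q) = 17 (C(q) = 29 - 1*12 = 29 - 12 = 17)
√(22220 + C(197)) = √(22220 + 17) = √22237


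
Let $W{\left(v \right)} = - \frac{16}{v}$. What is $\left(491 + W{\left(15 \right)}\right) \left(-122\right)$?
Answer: $- \frac{896578}{15} \approx -59772.0$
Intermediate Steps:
$\left(491 + W{\left(15 \right)}\right) \left(-122\right) = \left(491 - \frac{16}{15}\right) \left(-122\right) = \frac{7349}{15} \left(-122\right) = - \frac{896578}{15}$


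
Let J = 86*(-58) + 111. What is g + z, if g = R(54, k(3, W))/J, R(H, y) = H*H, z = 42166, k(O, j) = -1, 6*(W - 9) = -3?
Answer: 205640666/4877 ≈ 42165.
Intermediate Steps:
W = 17/2 (W = 9 + (⅙)*(-3) = 9 - ½ = 17/2 ≈ 8.5000)
R(H, y) = H²
J = -4877 (J = -4988 + 111 = -4877)
g = -2916/4877 (g = 54²/(-4877) = 2916*(-1/4877) = -2916/4877 ≈ -0.59791)
g + z = -2916/4877 + 42166 = 205640666/4877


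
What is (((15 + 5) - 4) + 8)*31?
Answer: 744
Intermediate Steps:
(((15 + 5) - 4) + 8)*31 = ((20 - 4) + 8)*31 = (16 + 8)*31 = 24*31 = 744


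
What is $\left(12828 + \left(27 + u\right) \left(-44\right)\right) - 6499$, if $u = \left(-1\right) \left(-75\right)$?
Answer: $1841$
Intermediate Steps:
$u = 75$
$\left(12828 + \left(27 + u\right) \left(-44\right)\right) - 6499 = \left(12828 + \left(27 + 75\right) \left(-44\right)\right) - 6499 = \left(12828 + 102 \left(-44\right)\right) - 6499 = \left(12828 - 4488\right) - 6499 = 8340 - 6499 = 1841$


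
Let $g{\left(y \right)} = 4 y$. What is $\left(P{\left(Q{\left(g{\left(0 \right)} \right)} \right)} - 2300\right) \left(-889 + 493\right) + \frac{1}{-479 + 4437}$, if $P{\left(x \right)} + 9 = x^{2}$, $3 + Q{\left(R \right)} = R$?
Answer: $\frac{3604946401}{3958} \approx 9.108 \cdot 10^{5}$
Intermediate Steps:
$Q{\left(R \right)} = -3 + R$
$P{\left(x \right)} = -9 + x^{2}$
$\left(P{\left(Q{\left(g{\left(0 \right)} \right)} \right)} - 2300\right) \left(-889 + 493\right) + \frac{1}{-479 + 4437} = \left(\left(-9 + \left(-3 + 4 \cdot 0\right)^{2}\right) - 2300\right) \left(-889 + 493\right) + \frac{1}{-479 + 4437} = \left(\left(-9 + \left(-3 + 0\right)^{2}\right) - 2300\right) \left(-396\right) + \frac{1}{3958} = \left(\left(-9 + \left(-3\right)^{2}\right) - 2300\right) \left(-396\right) + \frac{1}{3958} = \left(\left(-9 + 9\right) - 2300\right) \left(-396\right) + \frac{1}{3958} = \left(0 - 2300\right) \left(-396\right) + \frac{1}{3958} = \left(-2300\right) \left(-396\right) + \frac{1}{3958} = 910800 + \frac{1}{3958} = \frac{3604946401}{3958}$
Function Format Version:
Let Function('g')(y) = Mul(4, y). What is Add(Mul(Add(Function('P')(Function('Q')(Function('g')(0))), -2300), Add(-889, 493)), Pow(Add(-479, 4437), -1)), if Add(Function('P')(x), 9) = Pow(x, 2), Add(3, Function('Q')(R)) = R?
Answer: Rational(3604946401, 3958) ≈ 9.1080e+5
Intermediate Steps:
Function('Q')(R) = Add(-3, R)
Function('P')(x) = Add(-9, Pow(x, 2))
Add(Mul(Add(Function('P')(Function('Q')(Function('g')(0))), -2300), Add(-889, 493)), Pow(Add(-479, 4437), -1)) = Add(Mul(Add(Add(-9, Pow(Add(-3, Mul(4, 0)), 2)), -2300), Add(-889, 493)), Pow(Add(-479, 4437), -1)) = Add(Mul(Add(Add(-9, Pow(Add(-3, 0), 2)), -2300), -396), Pow(3958, -1)) = Add(Mul(Add(Add(-9, Pow(-3, 2)), -2300), -396), Rational(1, 3958)) = Add(Mul(Add(Add(-9, 9), -2300), -396), Rational(1, 3958)) = Add(Mul(Add(0, -2300), -396), Rational(1, 3958)) = Add(Mul(-2300, -396), Rational(1, 3958)) = Add(910800, Rational(1, 3958)) = Rational(3604946401, 3958)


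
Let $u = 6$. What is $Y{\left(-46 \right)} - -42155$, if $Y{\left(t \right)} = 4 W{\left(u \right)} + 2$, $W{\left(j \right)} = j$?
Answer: $42181$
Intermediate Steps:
$Y{\left(t \right)} = 26$ ($Y{\left(t \right)} = 4 \cdot 6 + 2 = 24 + 2 = 26$)
$Y{\left(-46 \right)} - -42155 = 26 - -42155 = 26 + 42155 = 42181$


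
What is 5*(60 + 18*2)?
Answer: 480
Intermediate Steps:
5*(60 + 18*2) = 5*(60 + 36) = 5*96 = 480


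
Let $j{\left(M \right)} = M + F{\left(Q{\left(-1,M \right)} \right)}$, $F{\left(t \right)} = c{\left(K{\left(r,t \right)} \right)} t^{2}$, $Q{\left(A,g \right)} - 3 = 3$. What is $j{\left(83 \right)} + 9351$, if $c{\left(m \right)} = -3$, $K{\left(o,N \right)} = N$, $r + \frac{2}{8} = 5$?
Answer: $9326$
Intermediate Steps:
$r = \frac{19}{4}$ ($r = - \frac{1}{4} + 5 = \frac{19}{4} \approx 4.75$)
$Q{\left(A,g \right)} = 6$ ($Q{\left(A,g \right)} = 3 + 3 = 6$)
$F{\left(t \right)} = - 3 t^{2}$
$j{\left(M \right)} = -108 + M$ ($j{\left(M \right)} = M - 3 \cdot 6^{2} = M - 108 = -108 + M$)
$j{\left(83 \right)} + 9351 = \left(-108 + 83\right) + 9351 = -25 + 9351 = 9326$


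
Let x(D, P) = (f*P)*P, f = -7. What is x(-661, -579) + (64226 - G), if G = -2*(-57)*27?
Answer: -2285539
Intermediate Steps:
x(D, P) = -7*P**2 (x(D, P) = (-7*P)*P = -7*P**2)
G = 3078 (G = 114*27 = 3078)
x(-661, -579) + (64226 - G) = -7*(-579)**2 + (64226 - 1*3078) = -7*335241 + (64226 - 3078) = -2346687 + 61148 = -2285539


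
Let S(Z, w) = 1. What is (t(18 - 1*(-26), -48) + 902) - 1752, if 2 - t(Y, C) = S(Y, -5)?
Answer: -849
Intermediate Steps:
t(Y, C) = 1 (t(Y, C) = 2 - 1*1 = 2 - 1 = 1)
(t(18 - 1*(-26), -48) + 902) - 1752 = (1 + 902) - 1752 = 903 - 1752 = -849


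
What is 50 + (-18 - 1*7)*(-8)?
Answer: 250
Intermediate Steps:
50 + (-18 - 1*7)*(-8) = 50 + (-18 - 7)*(-8) = 50 - 25*(-8) = 50 + 200 = 250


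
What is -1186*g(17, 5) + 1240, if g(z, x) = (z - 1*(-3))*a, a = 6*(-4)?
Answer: 570520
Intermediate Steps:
a = -24
g(z, x) = -72 - 24*z (g(z, x) = (z - 1*(-3))*(-24) = (z + 3)*(-24) = (3 + z)*(-24) = -72 - 24*z)
-1186*g(17, 5) + 1240 = -1186*(-72 - 24*17) + 1240 = -1186*(-72 - 408) + 1240 = -1186*(-480) + 1240 = 569280 + 1240 = 570520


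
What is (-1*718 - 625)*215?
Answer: -288745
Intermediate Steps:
(-1*718 - 625)*215 = (-718 - 625)*215 = -1343*215 = -288745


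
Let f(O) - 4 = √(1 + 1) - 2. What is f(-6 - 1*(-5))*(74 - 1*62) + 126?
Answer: 150 + 12*√2 ≈ 166.97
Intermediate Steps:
f(O) = 2 + √2 (f(O) = 4 + (√(1 + 1) - 2) = 4 + (√2 - 2) = 4 + (-2 + √2) = 2 + √2)
f(-6 - 1*(-5))*(74 - 1*62) + 126 = (2 + √2)*(74 - 1*62) + 126 = (2 + √2)*(74 - 62) + 126 = (2 + √2)*12 + 126 = (24 + 12*√2) + 126 = 150 + 12*√2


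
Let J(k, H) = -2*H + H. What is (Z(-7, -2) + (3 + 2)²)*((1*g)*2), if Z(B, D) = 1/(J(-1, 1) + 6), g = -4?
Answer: -1008/5 ≈ -201.60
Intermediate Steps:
J(k, H) = -H
Z(B, D) = ⅕ (Z(B, D) = 1/(-1*1 + 6) = 1/(-1 + 6) = 1/5 = ⅕)
(Z(-7, -2) + (3 + 2)²)*((1*g)*2) = (⅕ + (3 + 2)²)*((1*(-4))*2) = (⅕ + 5²)*(-4*2) = (⅕ + 25)*(-8) = (126/5)*(-8) = -1008/5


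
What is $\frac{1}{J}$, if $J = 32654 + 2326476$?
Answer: $\frac{1}{2359130} \approx 4.2389 \cdot 10^{-7}$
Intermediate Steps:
$J = 2359130$
$\frac{1}{J} = \frac{1}{2359130}$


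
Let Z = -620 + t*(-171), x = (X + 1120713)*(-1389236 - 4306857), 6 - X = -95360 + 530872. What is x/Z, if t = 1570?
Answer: 3903002796251/269090 ≈ 1.4504e+7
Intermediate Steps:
X = -435506 (X = 6 - (-95360 + 530872) = 6 - 1*435512 = 6 - 435512 = -435506)
x = -3903002796251 (x = (-435506 + 1120713)*(-1389236 - 4306857) = 685207*(-5696093) = -3903002796251)
Z = -269090 (Z = -620 + 1570*(-171) = -620 - 268470 = -269090)
x/Z = -3903002796251/(-269090) = -3903002796251*(-1/269090) = 3903002796251/269090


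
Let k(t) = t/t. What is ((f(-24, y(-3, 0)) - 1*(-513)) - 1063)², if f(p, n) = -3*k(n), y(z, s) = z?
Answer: 305809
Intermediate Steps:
k(t) = 1
f(p, n) = -3 (f(p, n) = -3*1 = -3)
((f(-24, y(-3, 0)) - 1*(-513)) - 1063)² = ((-3 - 1*(-513)) - 1063)² = ((-3 + 513) - 1063)² = (510 - 1063)² = (-553)² = 305809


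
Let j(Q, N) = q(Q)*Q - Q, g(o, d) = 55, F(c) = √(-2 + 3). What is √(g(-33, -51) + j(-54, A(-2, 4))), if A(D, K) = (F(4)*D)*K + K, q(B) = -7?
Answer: √487 ≈ 22.068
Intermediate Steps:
F(c) = 1 (F(c) = √1 = 1)
A(D, K) = K + D*K (A(D, K) = (1*D)*K + K = D*K + K = K + D*K)
j(Q, N) = -8*Q (j(Q, N) = -7*Q - Q = -8*Q)
√(g(-33, -51) + j(-54, A(-2, 4))) = √(55 - 8*(-54)) = √(55 + 432) = √487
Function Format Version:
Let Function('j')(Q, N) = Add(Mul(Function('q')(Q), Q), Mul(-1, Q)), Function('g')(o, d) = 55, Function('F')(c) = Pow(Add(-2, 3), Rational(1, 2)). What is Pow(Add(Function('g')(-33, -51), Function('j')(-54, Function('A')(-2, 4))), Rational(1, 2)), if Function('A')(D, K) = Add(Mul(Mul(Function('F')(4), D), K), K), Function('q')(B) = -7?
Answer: Pow(487, Rational(1, 2)) ≈ 22.068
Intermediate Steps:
Function('F')(c) = 1 (Function('F')(c) = Pow(1, Rational(1, 2)) = 1)
Function('A')(D, K) = Add(K, Mul(D, K)) (Function('A')(D, K) = Add(Mul(Mul(1, D), K), K) = Add(Mul(D, K), K) = Add(K, Mul(D, K)))
Function('j')(Q, N) = Mul(-8, Q) (Function('j')(Q, N) = Add(Mul(-7, Q), Mul(-1, Q)) = Mul(-8, Q))
Pow(Add(Function('g')(-33, -51), Function('j')(-54, Function('A')(-2, 4))), Rational(1, 2)) = Pow(Add(55, Mul(-8, -54)), Rational(1, 2)) = Pow(Add(55, 432), Rational(1, 2)) = Pow(487, Rational(1, 2))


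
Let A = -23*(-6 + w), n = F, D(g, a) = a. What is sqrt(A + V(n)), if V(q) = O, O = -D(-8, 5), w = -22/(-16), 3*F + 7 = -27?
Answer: sqrt(1622)/4 ≈ 10.069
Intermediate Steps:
F = -34/3 (F = -7/3 + (1/3)*(-27) = -7/3 - 9 = -34/3 ≈ -11.333)
w = 11/8 (w = -22*(-1/16) = 11/8 ≈ 1.3750)
n = -34/3 ≈ -11.333
O = -5 (O = -1*5 = -5)
V(q) = -5
A = 851/8 (A = -23*(-6 + 11/8) = -23*(-37/8) = 851/8 ≈ 106.38)
sqrt(A + V(n)) = sqrt(851/8 - 5) = sqrt(811/8) = sqrt(1622)/4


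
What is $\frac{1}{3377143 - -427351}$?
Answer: $\frac{1}{3804494} \approx 2.6285 \cdot 10^{-7}$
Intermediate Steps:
$\frac{1}{3377143 - -427351} = \frac{1}{3377143 + 427351} = \frac{1}{3804494}$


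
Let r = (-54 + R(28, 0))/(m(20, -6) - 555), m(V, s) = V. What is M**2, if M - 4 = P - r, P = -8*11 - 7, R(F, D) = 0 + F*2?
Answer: 2370034489/286225 ≈ 8280.3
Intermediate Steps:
R(F, D) = 2*F (R(F, D) = 0 + 2*F = 2*F)
P = -95 (P = -88 - 7 = -95)
r = -2/535 (r = (-54 + 2*28)/(20 - 555) = (-54 + 56)/(-535) = 2*(-1/535) = -2/535 ≈ -0.0037383)
M = -48683/535 (M = 4 + (-95 - 1*(-2/535)) = 4 + (-95 + 2/535) = 4 - 50823/535 = -48683/535 ≈ -90.996)
M**2 = (-48683/535)**2 = 2370034489/286225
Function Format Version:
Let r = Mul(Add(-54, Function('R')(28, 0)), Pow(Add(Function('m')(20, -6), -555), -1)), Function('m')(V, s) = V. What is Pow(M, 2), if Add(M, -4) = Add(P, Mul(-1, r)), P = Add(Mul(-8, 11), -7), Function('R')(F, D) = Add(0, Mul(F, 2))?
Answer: Rational(2370034489, 286225) ≈ 8280.3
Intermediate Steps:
Function('R')(F, D) = Mul(2, F) (Function('R')(F, D) = Add(0, Mul(2, F)) = Mul(2, F))
P = -95 (P = Add(-88, -7) = -95)
r = Rational(-2, 535) (r = Mul(Add(-54, Mul(2, 28)), Pow(Add(20, -555), -1)) = Mul(Add(-54, 56), Pow(-535, -1)) = Mul(2, Rational(-1, 535)) = Rational(-2, 535) ≈ -0.0037383)
M = Rational(-48683, 535) (M = Add(4, Add(-95, Mul(-1, Rational(-2, 535)))) = Add(4, Add(-95, Rational(2, 535))) = Add(4, Rational(-50823, 535)) = Rational(-48683, 535) ≈ -90.996)
Pow(M, 2) = Pow(Rational(-48683, 535), 2) = Rational(2370034489, 286225)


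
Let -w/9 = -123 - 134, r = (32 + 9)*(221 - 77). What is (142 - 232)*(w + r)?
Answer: -739530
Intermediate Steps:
r = 5904 (r = 41*144 = 5904)
w = 2313 (w = -9*(-123 - 134) = -9*(-257) = 2313)
(142 - 232)*(w + r) = (142 - 232)*(2313 + 5904) = -90*8217 = -739530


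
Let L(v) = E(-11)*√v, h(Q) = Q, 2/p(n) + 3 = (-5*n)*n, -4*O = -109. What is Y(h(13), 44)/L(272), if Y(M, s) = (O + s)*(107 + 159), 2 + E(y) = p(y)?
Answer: -68590*√17/493 ≈ -573.64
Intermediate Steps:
O = 109/4 (O = -¼*(-109) = 109/4 ≈ 27.250)
p(n) = 2/(-3 - 5*n²) (p(n) = 2/(-3 + (-5*n)*n) = 2/(-3 - 5*n²))
E(y) = -2 - 2/(3 + 5*y²)
L(v) = -609*√v/304 (L(v) = (2*(-4 - 5*(-11)²)/(3 + 5*(-11)²))*√v = (2*(-4 - 5*121)/(3 + 5*121))*√v = (2*(-4 - 605)/(3 + 605))*√v = (2*(-609)/608)*√v = (2*(1/608)*(-609))*√v = -609*√v/304)
Y(M, s) = 14497/2 + 266*s (Y(M, s) = (109/4 + s)*(107 + 159) = (109/4 + s)*266 = 14497/2 + 266*s)
Y(h(13), 44)/L(272) = (14497/2 + 266*44)/((-609*√17/76)) = (14497/2 + 11704)/((-609*√17/76)) = 37905/(2*((-609*√17/76))) = 37905*(-76*√17/10353)/2 = -68590*√17/493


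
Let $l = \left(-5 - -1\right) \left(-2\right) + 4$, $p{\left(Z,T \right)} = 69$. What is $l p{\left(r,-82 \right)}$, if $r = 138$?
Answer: $828$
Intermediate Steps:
$l = 12$ ($l = \left(-5 + 1\right) \left(-2\right) + 4 = \left(-4\right) \left(-2\right) + 4 = 8 + 4 = 12$)
$l p{\left(r,-82 \right)} = 12 \cdot 69 = 828$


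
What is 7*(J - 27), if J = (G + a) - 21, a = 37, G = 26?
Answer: 105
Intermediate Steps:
J = 42 (J = (26 + 37) - 21 = 63 - 21 = 42)
7*(J - 27) = 7*(42 - 27) = 7*15 = 105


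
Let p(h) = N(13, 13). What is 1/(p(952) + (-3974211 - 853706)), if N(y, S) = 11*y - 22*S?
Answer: -1/4828060 ≈ -2.0712e-7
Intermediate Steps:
N(y, S) = -22*S + 11*y
p(h) = -143 (p(h) = -22*13 + 11*13 = -286 + 143 = -143)
1/(p(952) + (-3974211 - 853706)) = 1/(-143 + (-3974211 - 853706)) = 1/(-143 - 4827917) = 1/(-4828060) = -1/4828060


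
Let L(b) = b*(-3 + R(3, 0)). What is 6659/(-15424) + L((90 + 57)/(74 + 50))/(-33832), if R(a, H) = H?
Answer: -872775679/2022070976 ≈ -0.43162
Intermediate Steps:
L(b) = -3*b (L(b) = b*(-3 + 0) = b*(-3) = -3*b)
6659/(-15424) + L((90 + 57)/(74 + 50))/(-33832) = 6659/(-15424) - 3*(90 + 57)/(74 + 50)/(-33832) = 6659*(-1/15424) - 441/124*(-1/33832) = -6659/15424 - 441/124*(-1/33832) = -6659/15424 + 441/4195168 = -872775679/2022070976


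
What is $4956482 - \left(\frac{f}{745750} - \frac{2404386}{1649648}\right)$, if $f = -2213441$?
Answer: $\frac{1524398373273362567}{307556249000} \approx 4.9565 \cdot 10^{6}$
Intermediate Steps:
$4956482 - \left(\frac{f}{745750} - \frac{2404386}{1649648}\right) = 4956482 - \left(- \frac{2213441}{745750} - \frac{2404386}{1649648}\right) = 4956482 - \left(\left(-2213441\right) \frac{1}{745750} - \frac{1202193}{824824}\right) = 4956482 - \left(- \frac{2213441}{745750} - \frac{1202193}{824824}\right) = 4956482 - - \frac{1361117344567}{307556249000} = 4956482 + \frac{1361117344567}{307556249000} = \frac{1524398373273362567}{307556249000}$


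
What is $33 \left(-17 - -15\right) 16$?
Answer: $-1056$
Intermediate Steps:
$33 \left(-17 - -15\right) 16 = 33 \left(-17 + 15\right) 16 = 33 \left(-2\right) 16 = \left(-66\right) 16 = -1056$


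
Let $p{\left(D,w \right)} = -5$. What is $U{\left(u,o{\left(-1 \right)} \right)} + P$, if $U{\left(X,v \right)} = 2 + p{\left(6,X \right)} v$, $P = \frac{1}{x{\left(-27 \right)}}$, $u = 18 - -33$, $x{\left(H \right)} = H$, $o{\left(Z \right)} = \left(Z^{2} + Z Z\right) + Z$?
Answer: $- \frac{82}{27} \approx -3.037$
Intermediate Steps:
$o{\left(Z \right)} = Z + 2 Z^{2}$ ($o{\left(Z \right)} = \left(Z^{2} + Z^{2}\right) + Z = 2 Z^{2} + Z = Z + 2 Z^{2}$)
$u = 51$ ($u = 18 + 33 = 51$)
$P = - \frac{1}{27}$ ($P = \frac{1}{-27} = - \frac{1}{27} \approx -0.037037$)
$U{\left(X,v \right)} = 2 - 5 v$
$U{\left(u,o{\left(-1 \right)} \right)} + P = \left(2 - 5 \left(- (1 + 2 \left(-1\right))\right)\right) - \frac{1}{27} = \left(2 - 5 \left(- (1 - 2)\right)\right) - \frac{1}{27} = \left(2 - 5 \left(\left(-1\right) \left(-1\right)\right)\right) - \frac{1}{27} = \left(2 - 5\right) - \frac{1}{27} = -3 - \frac{1}{27} = - \frac{82}{27}$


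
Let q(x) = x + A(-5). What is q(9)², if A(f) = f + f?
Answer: 1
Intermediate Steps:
A(f) = 2*f
q(x) = -10 + x (q(x) = x + 2*(-5) = x - 10 = -10 + x)
q(9)² = (-10 + 9)² = (-1)² = 1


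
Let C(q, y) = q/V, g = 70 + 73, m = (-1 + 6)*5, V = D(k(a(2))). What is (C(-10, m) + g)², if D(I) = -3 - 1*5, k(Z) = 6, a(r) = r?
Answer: 332929/16 ≈ 20808.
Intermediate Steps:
D(I) = -8 (D(I) = -3 - 5 = -8)
V = -8
m = 25 (m = 5*5 = 25)
g = 143
C(q, y) = -q/8 (C(q, y) = q/(-8) = q*(-⅛) = -q/8)
(C(-10, m) + g)² = (-⅛*(-10) + 143)² = (5/4 + 143)² = (577/4)² = 332929/16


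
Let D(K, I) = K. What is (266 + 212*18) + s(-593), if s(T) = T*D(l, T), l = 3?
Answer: 2303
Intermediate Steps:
s(T) = 3*T (s(T) = T*3 = 3*T)
(266 + 212*18) + s(-593) = (266 + 212*18) + 3*(-593) = (266 + 3816) - 1779 = 4082 - 1779 = 2303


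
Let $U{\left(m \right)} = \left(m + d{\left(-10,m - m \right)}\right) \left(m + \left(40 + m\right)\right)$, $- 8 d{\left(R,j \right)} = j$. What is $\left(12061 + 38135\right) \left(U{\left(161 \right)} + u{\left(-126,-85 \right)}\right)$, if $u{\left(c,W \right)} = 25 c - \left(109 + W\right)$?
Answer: $2766201168$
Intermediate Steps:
$d{\left(R,j \right)} = - \frac{j}{8}$
$U{\left(m \right)} = m \left(40 + 2 m\right)$ ($U{\left(m \right)} = \left(m - \frac{m - m}{8}\right) \left(m + \left(40 + m\right)\right) = \left(m - 0\right) \left(40 + 2 m\right) = \left(m + 0\right) \left(40 + 2 m\right) = m \left(40 + 2 m\right)$)
$u{\left(c,W \right)} = -109 - W + 25 c$
$\left(12061 + 38135\right) \left(U{\left(161 \right)} + u{\left(-126,-85 \right)}\right) = \left(12061 + 38135\right) \left(2 \cdot 161 \left(20 + 161\right) - 3174\right) = 50196 \left(2 \cdot 161 \cdot 181 - 3174\right) = 50196 \left(58282 - 3174\right) = 50196 \cdot 55108 = 2766201168$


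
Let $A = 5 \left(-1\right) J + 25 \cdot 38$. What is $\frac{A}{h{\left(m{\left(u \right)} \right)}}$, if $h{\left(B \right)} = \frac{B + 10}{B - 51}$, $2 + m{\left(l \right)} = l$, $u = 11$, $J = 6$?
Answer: $- \frac{38640}{19} \approx -2033.7$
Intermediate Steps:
$m{\left(l \right)} = -2 + l$
$h{\left(B \right)} = \frac{10 + B}{-51 + B}$
$A = 920$ ($A = 5 \left(-1\right) 6 + 25 \cdot 38 = \left(-5\right) 6 + 950 = -30 + 950 = 920$)
$\frac{A}{h{\left(m{\left(u \right)} \right)}} = \frac{920}{\frac{1}{-51 + \left(-2 + 11\right)} \left(10 + \left(-2 + 11\right)\right)} = \frac{920}{\frac{1}{-51 + 9} \left(10 + 9\right)} = \frac{920}{\frac{1}{-42} \cdot 19} = \frac{920}{\left(- \frac{1}{42}\right) 19} = \frac{920}{- \frac{19}{42}} = 920 \left(- \frac{42}{19}\right) = - \frac{38640}{19}$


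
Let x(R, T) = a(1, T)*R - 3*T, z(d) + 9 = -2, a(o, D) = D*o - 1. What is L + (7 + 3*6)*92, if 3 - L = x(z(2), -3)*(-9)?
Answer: 2780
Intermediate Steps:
a(o, D) = -1 + D*o
z(d) = -11 (z(d) = -9 - 2 = -11)
x(R, T) = -3*T + R*(-1 + T) (x(R, T) = (-1 + T*1)*R - 3*T = (-1 + T)*R - 3*T = R*(-1 + T) - 3*T = -3*T + R*(-1 + T))
L = 480 (L = 3 - (-3*(-3) - 11*(-1 - 3))*(-9) = 3 - (9 - 11*(-4))*(-9) = 3 - (9 + 44)*(-9) = 3 - 53*(-9) = 3 - 1*(-477) = 3 + 477 = 480)
L + (7 + 3*6)*92 = 480 + (7 + 3*6)*92 = 480 + (7 + 18)*92 = 480 + 25*92 = 480 + 2300 = 2780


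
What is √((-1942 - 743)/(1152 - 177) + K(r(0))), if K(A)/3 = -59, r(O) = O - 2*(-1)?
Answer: 2*I*√189865/65 ≈ 13.407*I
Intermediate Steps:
r(O) = 2 + O (r(O) = O + 2 = 2 + O)
K(A) = -177 (K(A) = 3*(-59) = -177)
√((-1942 - 743)/(1152 - 177) + K(r(0))) = √((-1942 - 743)/(1152 - 177) - 177) = √(-2685/975 - 177) = √(-2685*1/975 - 177) = √(-179/65 - 177) = √(-11684/65) = 2*I*√189865/65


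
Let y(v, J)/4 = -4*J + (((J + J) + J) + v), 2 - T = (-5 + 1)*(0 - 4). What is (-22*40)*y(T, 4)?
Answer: 63360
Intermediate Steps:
T = -14 (T = 2 - (-5 + 1)*(0 - 4) = 2 - (-4)*(-4) = 2 - 1*16 = 2 - 16 = -14)
y(v, J) = -4*J + 4*v (y(v, J) = 4*(-4*J + (((J + J) + J) + v)) = 4*(-4*J + ((2*J + J) + v)) = 4*(-4*J + (3*J + v)) = 4*(-4*J + (v + 3*J)) = 4*(v - J) = -4*J + 4*v)
(-22*40)*y(T, 4) = (-22*40)*(-4*4 + 4*(-14)) = -880*(-16 - 56) = -880*(-72) = 63360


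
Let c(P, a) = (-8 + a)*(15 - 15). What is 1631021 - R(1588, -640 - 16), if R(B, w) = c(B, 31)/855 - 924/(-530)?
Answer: 432220103/265 ≈ 1.6310e+6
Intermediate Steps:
c(P, a) = 0 (c(P, a) = (-8 + a)*0 = 0)
R(B, w) = 462/265 (R(B, w) = 0/855 - 924/(-530) = 0*(1/855) - 924*(-1/530) = 0 + 462/265 = 462/265)
1631021 - R(1588, -640 - 16) = 1631021 - 1*462/265 = 1631021 - 462/265 = 432220103/265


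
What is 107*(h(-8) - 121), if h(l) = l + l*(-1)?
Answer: -12947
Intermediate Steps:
h(l) = 0 (h(l) = l - l = 0)
107*(h(-8) - 121) = 107*(0 - 121) = 107*(-121) = -12947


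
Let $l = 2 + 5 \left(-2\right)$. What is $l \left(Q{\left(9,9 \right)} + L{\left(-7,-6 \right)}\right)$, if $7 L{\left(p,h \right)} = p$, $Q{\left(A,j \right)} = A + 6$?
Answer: $-112$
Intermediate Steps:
$Q{\left(A,j \right)} = 6 + A$
$L{\left(p,h \right)} = \frac{p}{7}$
$l = -8$ ($l = 2 - 10 = -8$)
$l \left(Q{\left(9,9 \right)} + L{\left(-7,-6 \right)}\right) = - 8 \left(\left(6 + 9\right) + \frac{1}{7} \left(-7\right)\right) = - 8 \left(15 - 1\right) = \left(-8\right) 14 = -112$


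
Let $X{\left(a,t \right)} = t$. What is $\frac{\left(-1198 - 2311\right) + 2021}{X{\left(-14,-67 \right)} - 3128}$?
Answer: $\frac{496}{1065} \approx 0.46573$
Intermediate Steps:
$\frac{\left(-1198 - 2311\right) + 2021}{X{\left(-14,-67 \right)} - 3128} = \frac{\left(-1198 - 2311\right) + 2021}{-67 - 3128} = \frac{-3509 + 2021}{-3195} = \left(-1488\right) \left(- \frac{1}{3195}\right) = \frac{496}{1065}$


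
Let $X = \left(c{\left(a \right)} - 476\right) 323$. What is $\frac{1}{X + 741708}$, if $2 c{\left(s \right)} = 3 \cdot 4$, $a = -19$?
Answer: $\frac{1}{589898} \approx 1.6952 \cdot 10^{-6}$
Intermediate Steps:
$c{\left(s \right)} = 6$ ($c{\left(s \right)} = \frac{3 \cdot 4}{2} = \frac{1}{2} \cdot 12 = 6$)
$X = -151810$ ($X = \left(6 - 476\right) 323 = \left(-470\right) 323 = -151810$)
$\frac{1}{X + 741708} = \frac{1}{-151810 + 741708} = \frac{1}{589898}$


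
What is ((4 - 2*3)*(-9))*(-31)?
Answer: -558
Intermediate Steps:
((4 - 2*3)*(-9))*(-31) = ((4 - 6)*(-9))*(-31) = -2*(-9)*(-31) = 18*(-31) = -558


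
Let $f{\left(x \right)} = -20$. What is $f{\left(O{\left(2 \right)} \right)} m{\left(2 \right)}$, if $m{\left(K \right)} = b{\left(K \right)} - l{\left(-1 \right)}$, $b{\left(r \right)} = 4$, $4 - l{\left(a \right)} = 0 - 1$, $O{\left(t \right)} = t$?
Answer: $20$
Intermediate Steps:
$l{\left(a \right)} = 5$ ($l{\left(a \right)} = 4 - \left(0 - 1\right) = 4 - -1 = 4 + 1 = 5$)
$m{\left(K \right)} = -1$ ($m{\left(K \right)} = 4 - 5 = -1$)
$f{\left(O{\left(2 \right)} \right)} m{\left(2 \right)} = \left(-20\right) \left(-1\right) = 20$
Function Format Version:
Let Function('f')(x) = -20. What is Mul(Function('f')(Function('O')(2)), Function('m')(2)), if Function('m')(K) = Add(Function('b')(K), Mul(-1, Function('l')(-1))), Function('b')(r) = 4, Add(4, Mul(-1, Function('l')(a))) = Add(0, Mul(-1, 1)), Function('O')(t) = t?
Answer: 20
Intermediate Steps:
Function('l')(a) = 5 (Function('l')(a) = Add(4, Mul(-1, Add(0, Mul(-1, 1)))) = Add(4, Mul(-1, Add(0, -1))) = Add(4, Mul(-1, -1)) = Add(4, 1) = 5)
Function('m')(K) = -1 (Function('m')(K) = Add(4, Mul(-1, 5)) = Add(4, -5) = -1)
Mul(Function('f')(Function('O')(2)), Function('m')(2)) = Mul(-20, -1) = 20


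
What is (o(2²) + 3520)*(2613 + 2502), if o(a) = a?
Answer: 18025260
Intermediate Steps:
(o(2²) + 3520)*(2613 + 2502) = (2² + 3520)*(2613 + 2502) = (4 + 3520)*5115 = 3524*5115 = 18025260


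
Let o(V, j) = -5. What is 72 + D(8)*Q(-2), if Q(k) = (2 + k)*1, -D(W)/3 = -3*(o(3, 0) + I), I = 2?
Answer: 72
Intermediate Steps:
D(W) = -27 (D(W) = -(-9)*(-5 + 2) = -(-9)*(-3) = -3*9 = -27)
Q(k) = 2 + k
72 + D(8)*Q(-2) = 72 - 27*(2 - 2) = 72 - 27*0 = 72 + 0 = 72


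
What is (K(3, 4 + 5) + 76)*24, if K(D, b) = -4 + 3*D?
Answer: 1944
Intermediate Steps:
(K(3, 4 + 5) + 76)*24 = ((-4 + 3*3) + 76)*24 = ((-4 + 9) + 76)*24 = (5 + 76)*24 = 81*24 = 1944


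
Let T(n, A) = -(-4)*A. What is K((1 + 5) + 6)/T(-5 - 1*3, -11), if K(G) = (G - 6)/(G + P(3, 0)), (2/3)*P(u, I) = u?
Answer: -1/121 ≈ -0.0082645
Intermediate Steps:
P(u, I) = 3*u/2
T(n, A) = 4*A
K(G) = (-6 + G)/(9/2 + G) (K(G) = (G - 6)/(G + (3/2)*3) = (-6 + G)/(G + 9/2) = (-6 + G)/(9/2 + G))
K((1 + 5) + 6)/T(-5 - 1*3, -11) = (2*(-6 + ((1 + 5) + 6))/(9 + 2*((1 + 5) + 6)))/((4*(-11))) = (2*(-6 + (6 + 6))/(9 + 2*(6 + 6)))/(-44) = -(-6 + 12)/(22*(9 + 2*12)) = -6/(22*(9 + 24)) = -6/(22*33) = -1/44*4/11 = -1/121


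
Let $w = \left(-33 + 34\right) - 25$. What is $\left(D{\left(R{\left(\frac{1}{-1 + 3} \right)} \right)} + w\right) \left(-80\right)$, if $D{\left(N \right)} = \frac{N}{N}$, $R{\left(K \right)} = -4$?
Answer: $1840$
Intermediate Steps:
$w = -24$ ($w = 1 - 25 = -24$)
$D{\left(N \right)} = 1$
$\left(D{\left(R{\left(\frac{1}{-1 + 3} \right)} \right)} + w\right) \left(-80\right) = \left(1 - 24\right) \left(-80\right) = \left(-23\right) \left(-80\right) = 1840$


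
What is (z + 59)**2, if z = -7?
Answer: 2704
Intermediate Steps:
(z + 59)**2 = (-7 + 59)**2 = 52**2 = 2704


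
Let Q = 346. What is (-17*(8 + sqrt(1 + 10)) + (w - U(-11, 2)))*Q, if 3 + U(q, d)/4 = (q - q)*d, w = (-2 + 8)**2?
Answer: -30448 - 5882*sqrt(11) ≈ -49956.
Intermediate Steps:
w = 36 (w = 6**2 = 36)
U(q, d) = -12 (U(q, d) = -12 + 4*((q - q)*d) = -12 + 4*(0*d) = -12 + 4*0 = -12 + 0 = -12)
(-17*(8 + sqrt(1 + 10)) + (w - U(-11, 2)))*Q = (-17*(8 + sqrt(1 + 10)) + (36 - 1*(-12)))*346 = (-17*(8 + sqrt(11)) + (36 + 12))*346 = ((-136 - 17*sqrt(11)) + 48)*346 = (-88 - 17*sqrt(11))*346 = -30448 - 5882*sqrt(11)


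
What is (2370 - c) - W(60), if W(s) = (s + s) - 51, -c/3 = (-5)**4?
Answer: 4176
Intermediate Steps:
c = -1875 (c = -3*(-5)**4 = -3*625 = -1875)
W(s) = -51 + 2*s (W(s) = 2*s - 51 = -51 + 2*s)
(2370 - c) - W(60) = (2370 - 1*(-1875)) - (-51 + 2*60) = (2370 + 1875) - (-51 + 120) = 4245 - 1*69 = 4245 - 69 = 4176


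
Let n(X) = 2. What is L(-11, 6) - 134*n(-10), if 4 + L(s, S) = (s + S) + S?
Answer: -271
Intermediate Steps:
L(s, S) = -4 + s + 2*S (L(s, S) = -4 + ((s + S) + S) = -4 + ((S + s) + S) = -4 + (s + 2*S) = -4 + s + 2*S)
L(-11, 6) - 134*n(-10) = (-4 - 11 + 2*6) - 134*2 = (-4 - 11 + 12) - 268 = -3 - 268 = -271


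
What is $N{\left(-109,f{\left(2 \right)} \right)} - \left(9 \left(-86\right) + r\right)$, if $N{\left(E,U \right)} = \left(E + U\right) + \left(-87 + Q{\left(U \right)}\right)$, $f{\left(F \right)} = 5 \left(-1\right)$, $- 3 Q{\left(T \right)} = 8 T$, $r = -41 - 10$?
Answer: $\frac{1912}{3} \approx 637.33$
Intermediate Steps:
$r = -51$
$Q{\left(T \right)} = - \frac{8 T}{3}$
$f{\left(F \right)} = -5$
$N{\left(E,U \right)} = -87 + E - \frac{5 U}{3}$ ($N{\left(E,U \right)} = \left(E + U\right) - \left(87 + \frac{8 U}{3}\right) = -87 + E - \frac{5 U}{3}$)
$N{\left(-109,f{\left(2 \right)} \right)} - \left(9 \left(-86\right) + r\right) = \left(-87 - 109 - - \frac{25}{3}\right) - \left(9 \left(-86\right) - 51\right) = \left(-87 - 109 + \frac{25}{3}\right) - \left(-774 - 51\right) = - \frac{563}{3} - -825 = - \frac{563}{3} + 825 = \frac{1912}{3}$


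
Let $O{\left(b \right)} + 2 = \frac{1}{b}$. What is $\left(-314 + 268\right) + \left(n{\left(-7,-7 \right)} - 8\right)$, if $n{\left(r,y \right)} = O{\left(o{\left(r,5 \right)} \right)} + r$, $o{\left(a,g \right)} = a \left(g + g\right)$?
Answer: $- \frac{4411}{70} \approx -63.014$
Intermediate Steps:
$o{\left(a,g \right)} = 2 a g$ ($o{\left(a,g \right)} = a 2 g = 2 a g$)
$O{\left(b \right)} = -2 + \frac{1}{b}$
$n{\left(r,y \right)} = -2 + r + \frac{1}{10 r}$ ($n{\left(r,y \right)} = \left(-2 + \frac{1}{2 r 5}\right) + r = \left(-2 + \frac{1}{10 r}\right) + r = -2 + r + \frac{1}{10 r}$)
$\left(-314 + 268\right) + \left(n{\left(-7,-7 \right)} - 8\right) = \left(-314 + 268\right) - \frac{1191}{70} = -46 - \frac{1191}{70} = - \frac{4411}{70}$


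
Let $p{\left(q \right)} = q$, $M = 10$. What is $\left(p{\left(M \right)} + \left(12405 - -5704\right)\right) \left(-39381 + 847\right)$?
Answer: $-698197546$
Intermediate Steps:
$\left(p{\left(M \right)} + \left(12405 - -5704\right)\right) \left(-39381 + 847\right) = \left(10 + \left(12405 - -5704\right)\right) \left(-39381 + 847\right) = \left(10 + \left(12405 + 5704\right)\right) \left(-38534\right) = \left(10 + 18109\right) \left(-38534\right) = 18119 \left(-38534\right) = -698197546$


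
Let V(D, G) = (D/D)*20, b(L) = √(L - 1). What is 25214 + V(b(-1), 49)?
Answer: 25234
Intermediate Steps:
b(L) = √(-1 + L)
V(D, G) = 20 (V(D, G) = 1*20 = 20)
25214 + V(b(-1), 49) = 25214 + 20 = 25234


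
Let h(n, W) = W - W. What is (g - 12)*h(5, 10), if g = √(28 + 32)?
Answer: 0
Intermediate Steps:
h(n, W) = 0
g = 2*√15 (g = √60 = 2*√15 ≈ 7.7460)
(g - 12)*h(5, 10) = (2*√15 - 12)*0 = (-12 + 2*√15)*0 = 0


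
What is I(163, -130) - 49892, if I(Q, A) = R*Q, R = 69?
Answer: -38645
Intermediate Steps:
I(Q, A) = 69*Q
I(163, -130) - 49892 = 69*163 - 49892 = 11247 - 49892 = -38645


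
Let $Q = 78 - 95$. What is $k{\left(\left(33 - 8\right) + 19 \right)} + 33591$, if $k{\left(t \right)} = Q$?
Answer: $33574$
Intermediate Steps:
$Q = -17$
$k{\left(t \right)} = -17$
$k{\left(\left(33 - 8\right) + 19 \right)} + 33591 = -17 + 33591 = 33574$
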